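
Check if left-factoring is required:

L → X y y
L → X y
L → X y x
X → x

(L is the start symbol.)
Yes, L has productions with common prefix 'X y'

Left-factoring is needed when two productions for the same non-terminal
share a common prefix on the right-hand side.

Productions for L:
  L → X y y
  L → X y
  L → X y x

Found common prefix 'X y' in productions for L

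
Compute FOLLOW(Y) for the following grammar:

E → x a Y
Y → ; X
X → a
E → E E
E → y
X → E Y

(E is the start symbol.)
{ $, ';', 'x', 'y' }

In E → x a Y: Y is at the end, add FOLLOW(E)
In X → E Y: Y is at the end, add FOLLOW(X)

The FOLLOW sets referred to above (computed the same way, to a fixed point):
  FOLLOW(E) = { $, ';', 'x', 'y' }
  FOLLOW(X) = { $, ';', 'x', 'y' }

Taking the union: FOLLOW(Y) = { $, ';', 'x', 'y' }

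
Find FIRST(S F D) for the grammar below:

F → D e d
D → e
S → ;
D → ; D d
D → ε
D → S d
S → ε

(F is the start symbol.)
{ ';', 'd', 'e' }

FIRST sets of the non-terminals involved (from the grammar, by fixed-point iteration):
  FIRST(S) = { ';', ε }
  FIRST(F) = { ';', 'd', 'e' }

To compute FIRST(S F D), process the symbols left to right:
Symbol S is a non-terminal. Add FIRST(S) \ {ε} = { ';' }
S is nullable (ε ∈ FIRST(S)), continue to the next symbol.
Symbol F is a non-terminal. Add FIRST(F) \ {ε} = { ';', 'd', 'e' }
F is not nullable (ε ∉ FIRST(F)), so stop here.
FIRST(S F D) = { ';', 'd', 'e' }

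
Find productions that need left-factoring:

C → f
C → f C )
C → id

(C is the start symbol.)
Left-factoring is needed when two productions for the same non-terminal
share a common prefix on the right-hand side.

Productions for C:
  C → f
  C → f C )
  C → id

Found common prefix 'f' in productions for C

Answer: Yes, C has productions with common prefix 'f'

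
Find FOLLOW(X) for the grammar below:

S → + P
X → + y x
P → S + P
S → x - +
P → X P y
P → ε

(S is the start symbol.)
To compute FOLLOW(X), find every occurrence of X on a right-hand side N → α X β: add FIRST(β) \ {ε}, and if β is empty or nullable also add FOLLOW(N). Iterate to a fixed point.

In P → X P y: X is followed by P y, add FIRST(P y) \ {ε} = { '+', 'x', 'y' }

Taking the union: FOLLOW(X) = { '+', 'x', 'y' }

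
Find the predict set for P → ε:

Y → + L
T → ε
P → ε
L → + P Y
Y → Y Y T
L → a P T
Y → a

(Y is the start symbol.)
PREDICT(P → ε) = (FIRST(RHS) \ {ε}) ∪ (FOLLOW(P) if ε ∈ FIRST(RHS), i.e. RHS ⇒* ε)
The right-hand side is ε (FIRST(ε) = { ε }), so the predict set is FOLLOW(P) = { $, '+', 'a' }
PREDICT(P → ε) = { $, '+', 'a' }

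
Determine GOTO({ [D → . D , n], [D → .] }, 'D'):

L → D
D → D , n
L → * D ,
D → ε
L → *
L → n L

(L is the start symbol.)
GOTO(I, 'D') = CLOSURE({ [A → αX.β] : [A → α.Xβ] ∈ I, X = 'D' })

Items with dot before 'D', with the dot advanced:
  [D → . D , n] → [D → D . , n]
Closure adds nothing (no advanced item has the dot before a non-terminal).

GOTO = { [D → D . , n] }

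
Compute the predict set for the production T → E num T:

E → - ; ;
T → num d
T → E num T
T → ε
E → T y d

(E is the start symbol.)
{ '-', 'num', 'y' }

PREDICT(T → E num T) = (FIRST(RHS) \ {ε}) ∪ (FOLLOW(T) if ε ∈ FIRST(RHS), i.e. RHS ⇒* ε)
FIRST(E) = { '-', 'num', 'y' }
FIRST(E num T) = { '-', 'num', 'y' }
ε ∉ FIRST(E num T), so FOLLOW(T) is not added.
PREDICT(T → E num T) = { '-', 'num', 'y' }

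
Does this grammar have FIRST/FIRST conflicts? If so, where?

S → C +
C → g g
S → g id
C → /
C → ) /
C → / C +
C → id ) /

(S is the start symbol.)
FIRST sets of the non-terminals at (or reachable through a nullable prefix from) the front of some alternative:
  FIRST(C) = { ')', '/', 'g', 'id' }

Productions for S:
  S → C +: FIRST = { ')', '/', 'g', 'id' }
  S → g id: FIRST = { 'g' }
Productions for C:
  C → g g: FIRST = { 'g' }
  C → /: FIRST = { '/' }
  C → ) /: FIRST = { ')' }
  C → / C +: FIRST = { '/' }
  C → id ) /: FIRST = { 'id' }

Conflict for S: S → C + and S → g id
  Overlap: { 'g' }
Conflict for C: C → / and C → / C +
  Overlap: { '/' }

Answer: Yes. S → C '+' / S → g id on { 'g' }; C → '/' / C → '/' C '+' on { '/' }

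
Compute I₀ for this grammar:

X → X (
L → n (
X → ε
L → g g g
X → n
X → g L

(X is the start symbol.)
{ [X → . X (], [X → . g L], [X → . n], [X → .], [X' → . X] }

First, augment the grammar with X' → X
I₀ = CLOSURE({ [X' → . X] }):
  [X' → . X] has the dot before X: add [X → . X (], [X → .], [X → . n], [X → . g L]
No further items can be added.

I₀ = { [X → . X (], [X → . g L], [X → . n], [X → .], [X' → . X] }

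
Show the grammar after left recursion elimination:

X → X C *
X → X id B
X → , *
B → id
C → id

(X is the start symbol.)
X is directly left-recursive. The standard transformation for
  A → A α₁ | ... | A α_m | β₁ | ... | β_n
is
  A  → β₁ A' | ... | β_n A'
  A' → α₁ A' | ... | α_m A' | ε

X → , * becomes X → , * X'
X → X C * becomes X' → C * X'
X → X id B becomes X' → id B X'
Add X' → ε

Productions for other non-terminals are unchanged:
  B → id
  C → id

Resulting grammar:
X → , * X'
X' → C * X'
X' → id B X'
X' → ε
B → id
C → id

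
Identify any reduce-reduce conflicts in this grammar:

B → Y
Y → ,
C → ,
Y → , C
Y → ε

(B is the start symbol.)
A reduce-reduce conflict occurs when an LR(0) state has two complete items [A → α .] and [B → β .] — both call for a reduction, and with no lookahead the parser cannot choose between them.

Augment with B' → B and build the canonical LR(0) collection (I0 = CLOSURE({[B' → . B]}), then GOTO on every symbol after a dot until no new states appear). It has 6 states:
  I0: { [B → . Y], [B' → . B], [Y → . , C], [Y → . ,], [Y → .] }  — shift, reduce
  I1: { [C → . ,], [Y → , . C], [Y → , .] }  — shift, reduce
  I2: { [B' → B .] }  — accept
  I3: { [B → Y .] }  — reduce
  I4: { [C → , .] }  — reduce
  I5: { [Y → , C .] }  — reduce

No state contains more than one complete item.

Answer: No reduce-reduce conflicts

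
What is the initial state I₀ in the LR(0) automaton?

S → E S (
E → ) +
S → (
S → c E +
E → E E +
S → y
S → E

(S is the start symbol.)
First, augment the grammar with S' → S
I₀ = CLOSURE({ [S' → . S] }):
  [S' → . S] has the dot before S: add [S → . E S (], [S → . (], [S → . c E +], [S → . y], [S → . E]
  [S → . E S (] has the dot before E: add [E → . ) +], [E → . E E +]
No further items can be added.

I₀ = { [E → . ) +], [E → . E E +], [S → . (], [S → . E S (], [S → . E], [S → . c E +], [S → . y], [S' → . S] }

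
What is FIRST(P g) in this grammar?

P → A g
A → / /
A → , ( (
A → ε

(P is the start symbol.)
{ ',', '/', 'g' }

FIRST sets of the non-terminals involved (from the grammar, by fixed-point iteration):
  FIRST(P) = { ',', '/', 'g' }

To compute FIRST(P g), process the symbols left to right:
Symbol P is a non-terminal. Add FIRST(P) \ {ε} = { ',', '/', 'g' }
P is not nullable (ε ∉ FIRST(P)), so stop here.
FIRST(P g) = { ',', '/', 'g' }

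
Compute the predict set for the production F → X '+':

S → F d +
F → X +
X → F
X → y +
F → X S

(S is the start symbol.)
{ 'y' }

PREDICT(F → X '+') = (FIRST(RHS) \ {ε}) ∪ (FOLLOW(F) if ε ∈ FIRST(RHS), i.e. RHS ⇒* ε)
FIRST(X) = { 'y' }
FIRST(X '+') = { 'y' }
ε ∉ FIRST(X '+'), so FOLLOW(F) is not added.
PREDICT(F → X '+') = { 'y' }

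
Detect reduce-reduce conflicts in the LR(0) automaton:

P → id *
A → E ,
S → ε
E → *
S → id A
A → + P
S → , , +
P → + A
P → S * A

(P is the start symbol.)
Yes — I6: [E → * .] vs [P → id * .]

Augment with P' → P and build the canonical LR(0) collection (I0 = CLOSURE({[P' → . P]}), then GOTO on every symbol after a dot until no new states appear). It has 18 states:
  I0: { [P → . + A], [P → . S * A], [P → . id *], [P' → . P], [S → . , , +], [S → . id A], [S → .] }  — shift, reduce
  I1: { [A → . + P], [A → . E ,], [E → . *], [P → + . A] }  — shift
  I2: { [S → , . , +] }  — shift
  I3: { [P' → P .] }  — accept
  I4: { [P → S . * A] }  — shift
  I5: { [A → . + P], [A → . E ,], [E → . *], [P → id . *], [S → id . A] }  — shift
  I6: { [E → * .], [P → id * .] }  — 2 reduces
  I7: { [A → + . P], [P → . + A], [P → . S * A], [P → . id *], [S → . , , +], [S → . id A], [S → .] }  — shift, reduce
  I8: { [S → id A .] }  — reduce
  I9: { [A → E . ,] }  — shift
  I10: { [A → E , .] }  — reduce
  I11: { [A → + P .] }  — reduce
  I12: { [A → . + P], [A → . E ,], [E → . *], [P → S * . A] }  — shift
  I13: { [E → * .] }  — reduce
  I14: { [P → S * A .] }  — reduce
  I15: { [S → , , . +] }  — shift
  I16: { [S → , , + .] }  — reduce
  I17: { [P → + A .] }  — reduce

I6 contains complete items [E → * .], [P → id * .] — reduce-reduce conflict.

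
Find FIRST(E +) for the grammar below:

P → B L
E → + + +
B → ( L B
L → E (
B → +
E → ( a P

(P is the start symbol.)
{ '(', '+' }

FIRST sets of the non-terminals involved (from the grammar, by fixed-point iteration):
  FIRST(E) = { '(', '+' }

To compute FIRST(E +), process the symbols left to right:
Symbol E is a non-terminal. Add FIRST(E) \ {ε} = { '(', '+' }
E is not nullable (ε ∉ FIRST(E)), so stop here.
FIRST(E +) = { '(', '+' }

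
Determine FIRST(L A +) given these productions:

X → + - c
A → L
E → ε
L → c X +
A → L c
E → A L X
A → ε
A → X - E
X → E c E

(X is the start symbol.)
FIRST sets of the non-terminals involved (from the grammar, by fixed-point iteration):
  FIRST(L) = { 'c' }

To compute FIRST(L A +), process the symbols left to right:
Symbol L is a non-terminal. Add FIRST(L) \ {ε} = { 'c' }
L is not nullable (ε ∉ FIRST(L)), so stop here.
FIRST(L A +) = { 'c' }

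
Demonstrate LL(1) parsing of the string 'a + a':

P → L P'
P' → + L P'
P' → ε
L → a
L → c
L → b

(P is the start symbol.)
LL(1) parsing maintains a stack (initially the start symbol over $) and the input. At each step: if the stack top is a terminal, match it against the current input token; if it is a non-terminal N, replace it with the RHS of M[N, lookahead] (the unique production whose predict set contains the lookahead).

Stack is shown with the top on the left.

Stack     Input    Action
-------------------------
P $       a + a $  output P → L P'
L P' $    a + a $  output L → a
a P' $    a + a $  match 'a'
P' $      + a $    output P' → + L P'
+ L P' $  + a $    match '+'
L P' $    a $      output L → a
a P' $    a $      match 'a'
P' $      $        output P' → ε
$         $        accept

The string is accepted.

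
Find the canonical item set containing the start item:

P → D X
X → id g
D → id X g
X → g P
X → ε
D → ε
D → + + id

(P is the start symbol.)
First, augment the grammar with P' → P
I₀ = CLOSURE({ [P' → . P] }):
  [P' → . P] has the dot before P: add [P → . D X]
  [P → . D X] has the dot before D: add [D → . id X g], [D → .], [D → . + + id]
No further items can be added.

I₀ = { [D → . + + id], [D → . id X g], [D → .], [P → . D X], [P' → . P] }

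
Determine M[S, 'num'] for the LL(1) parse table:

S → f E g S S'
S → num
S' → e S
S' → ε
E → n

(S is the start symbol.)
To find M[S, 'num'], we find productions for S where 'num' is in the predict set (PREDICT(N → α) = (FIRST(α) \ {ε}) ∪ (FOLLOW(N) if α ⇒* ε)).

S → f E g S S': PREDICT = { 'f' }
S → num: PREDICT = { 'num' }
  'num' is in predict set, so this production goes in M[S, 'num']

M[S, 'num'] = S → num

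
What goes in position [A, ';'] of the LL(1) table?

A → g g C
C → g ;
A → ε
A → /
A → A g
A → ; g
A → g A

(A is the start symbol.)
To find M[A, ';'], we find productions for A where ';' is in the predict set (PREDICT(N → α) = (FIRST(α) \ {ε}) ∪ (FOLLOW(N) if α ⇒* ε)).

Relevant sets:
  FIRST(A) = { '/', ';', 'g', ε }
  FOLLOW(A) = { $, 'g' }

A → g g C: PREDICT = { 'g' }
A → ε: PREDICT = { $, 'g' }
A → /: PREDICT = { '/' }
A → A g: PREDICT = { '/', ';', 'g' }
  ';' is in predict set, so this production goes in M[A, ';']
A → ; g: PREDICT = { ';' }
  ';' is in predict set, so this production goes in M[A, ';']
A → g A: PREDICT = { 'g' }

M[A, ';'] = A → A g, A → ; g  (a multiply-defined cell — the grammar is not LL(1))

Answer: A → A g, A → ; g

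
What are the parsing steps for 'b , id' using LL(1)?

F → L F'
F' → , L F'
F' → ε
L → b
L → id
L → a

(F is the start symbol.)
Stack is shown with the top on the left.

Stack     Input     Action
--------------------------
F $       b , id $  output F → L F'
L F' $    b , id $  output L → b
b F' $    b , id $  match 'b'
F' $      , id $    output F' → , L F'
, L F' $  , id $    match ','
L F' $    id $      output L → id
id F' $   id $      match 'id'
F' $      $         output F' → ε
$         $         accept

The string is accepted.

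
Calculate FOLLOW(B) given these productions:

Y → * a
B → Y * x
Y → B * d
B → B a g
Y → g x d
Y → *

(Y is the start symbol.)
{ '*', 'a' }

In Y → B * d: B is followed by '*' d, add FIRST('*' d) \ {ε} = { '*' }
In B → B a g: B is followed by a g, add FIRST(a g) \ {ε} = { 'a' }

Taking the union: FOLLOW(B) = { '*', 'a' }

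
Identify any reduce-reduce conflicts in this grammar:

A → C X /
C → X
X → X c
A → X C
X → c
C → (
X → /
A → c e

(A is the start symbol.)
A reduce-reduce conflict occurs when an LR(0) state has two complete items [A → α .] and [B → β .] — both call for a reduction, and with no lookahead the parser cannot choose between them.

Augment with A' → A and build the canonical LR(0) collection (I0 = CLOSURE({[A' → . A]}), then GOTO on every symbol after a dot until no new states appear). It has 15 states:
  I0: { [A → . C X /], [A → . X C], [A → . c e], [A' → . A], [C → . (], [C → . X], [X → . /], [X → . X c], [X → . c] }  — shift
  I1: { [C → ( .] }  — reduce
  I2: { [X → / .] }  — reduce
  I3: { [A' → A .] }  — accept
  I4: { [A → C . X /], [X → . /], [X → . X c], [X → . c] }  — shift
  I5: { [A → X . C], [C → . (], [C → . X], [C → X .], [X → . /], [X → . X c], [X → . c], [X → X . c] }  — shift, reduce
  I6: { [A → c . e], [X → c .] }  — shift, reduce
  I7: { [A → c e .] }  — reduce
  I8: { [A → X C .] }  — reduce
  I9: { [C → X .], [X → X . c] }  — shift, reduce
  I10: { [X → X c .], [X → c .] }  — 2 reduces
  I11: { [X → X c .] }  — reduce
  I12: { [A → C X . /], [X → X . c] }  — shift
  I13: { [X → c .] }  — reduce
  I14: { [A → C X / .] }  — reduce

I10 contains complete items [X → X c .], [X → c .] — reduce-reduce conflict.

Answer: Yes — I10: [X → X c .] vs [X → c .]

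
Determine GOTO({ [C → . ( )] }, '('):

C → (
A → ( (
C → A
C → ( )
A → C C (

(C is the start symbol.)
GOTO(I, '(') = CLOSURE({ [A → αX.β] : [A → α.Xβ] ∈ I, X = '(' })

Items with dot before '(', with the dot advanced:
  [C → . ( )] → [C → ( . )]
Closure adds nothing (no advanced item has the dot before a non-terminal).

GOTO = { [C → ( . )] }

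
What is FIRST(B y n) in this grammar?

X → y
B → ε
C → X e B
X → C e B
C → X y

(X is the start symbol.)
{ 'y' }

FIRST sets of the non-terminals involved (from the grammar, by fixed-point iteration):
  FIRST(B) = { ε }

To compute FIRST(B y n), process the symbols left to right:
Symbol B is a non-terminal. Add FIRST(B) \ {ε} = { }
B is nullable (ε ∈ FIRST(B)), continue to the next symbol.
Symbol y is a terminal. Add 'y' and stop.
FIRST(B y n) = { 'y' }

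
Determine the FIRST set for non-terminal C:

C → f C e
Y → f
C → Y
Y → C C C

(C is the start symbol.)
{ 'f' }

To compute FIRST(C), examine every production with C on the left-hand side, reading each right-hand side left to right until a non-nullable symbol is reached.

FIRST sets of the other non-terminals involved (by the same procedure, iterated to a fixed point):
  FIRST(Y) = { 'f' }

From C → f C e:
  - f is a terminal: add 'f' and stop
From C → Y:
  - Y is a non-terminal: add FIRST(Y) \ {ε} = { 'f' }
    Y is not nullable, so stop

Collecting: FIRST(C) = { 'f' }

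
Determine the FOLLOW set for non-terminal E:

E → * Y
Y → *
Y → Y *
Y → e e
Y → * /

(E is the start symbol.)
{ $ }

E is the start symbol, so $ ∈ FOLLOW(E).
E does not occur on any right-hand side.

Taking the union: FOLLOW(E) = { $ }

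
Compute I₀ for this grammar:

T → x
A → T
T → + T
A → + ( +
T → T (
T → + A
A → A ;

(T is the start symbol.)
First, augment the grammar with T' → T
I₀ = CLOSURE({ [T' → . T] }):
  [T' → . T] has the dot before T: add [T → . x], [T → . + T], [T → . T (], [T → . + A]
No further items can be added.

I₀ = { [T → . + A], [T → . + T], [T → . T (], [T → . x], [T' → . T] }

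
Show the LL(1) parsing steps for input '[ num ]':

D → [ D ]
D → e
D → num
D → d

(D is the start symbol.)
LL(1) parsing maintains a stack (initially the start symbol over $) and the input. At each step: if the stack top is a terminal, match it against the current input token; if it is a non-terminal N, replace it with the RHS of M[N, lookahead] (the unique production whose predict set contains the lookahead).

Stack is shown with the top on the left.

Stack    Input      Action
--------------------------
D $      [ num ] $  output D → [ D ]
[ D ] $  [ num ] $  match '['
D ] $    num ] $    output D → num
num ] $  num ] $    match 'num'
] $      ] $        match ']'
$        $          accept

The string is accepted.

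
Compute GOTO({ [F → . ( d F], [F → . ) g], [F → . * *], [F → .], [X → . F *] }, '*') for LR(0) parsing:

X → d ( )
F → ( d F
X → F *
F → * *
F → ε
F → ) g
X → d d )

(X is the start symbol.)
{ [F → * . *] }

GOTO(I, '*') = CLOSURE({ [A → αX.β] : [A → α.Xβ] ∈ I, X = '*' })

Items with dot before '*', with the dot advanced:
  [F → . * *] → [F → * . *]
Closure adds nothing (no advanced item has the dot before a non-terminal).

GOTO = { [F → * . *] }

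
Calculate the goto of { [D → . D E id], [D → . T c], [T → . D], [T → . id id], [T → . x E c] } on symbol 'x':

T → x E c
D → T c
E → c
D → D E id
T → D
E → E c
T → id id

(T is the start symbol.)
GOTO(I, 'x') = CLOSURE({ [A → αX.β] : [A → α.Xβ] ∈ I, X = 'x' })

Items with dot before 'x', with the dot advanced:
  [T → . x E c] → [T → x . E c]
Closure of the advanced items:
  [T → x . E c] has the dot before E: add [E → . c], [E → . E c]

GOTO = { [E → . E c], [E → . c], [T → x . E c] }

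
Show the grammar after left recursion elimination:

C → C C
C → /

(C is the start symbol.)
C is directly left-recursive. The standard transformation for
  A → A α₁ | ... | A α_m | β₁ | ... | β_n
is
  A  → β₁ A' | ... | β_n A'
  A' → α₁ A' | ... | α_m A' | ε

C → / becomes C → / C'
C → C C becomes C' → C C'
Add C' → ε

Resulting grammar:
C → / C'
C' → C C'
C' → ε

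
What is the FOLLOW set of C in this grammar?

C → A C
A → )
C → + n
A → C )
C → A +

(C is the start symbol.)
{ $, ')' }

C is the start symbol, so $ ∈ FOLLOW(C).
In C → A C: C is at the end; this adds FOLLOW(C) to itself — nothing new
In A → C ): C is followed by ')', add FIRST(')') \ {ε} = { ')' }

Taking the union: FOLLOW(C) = { $, ')' }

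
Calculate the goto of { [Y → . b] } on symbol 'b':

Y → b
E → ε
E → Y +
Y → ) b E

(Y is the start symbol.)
{ [Y → b .] }

GOTO(I, 'b') = CLOSURE({ [A → αX.β] : [A → α.Xβ] ∈ I, X = 'b' })

Items with dot before 'b', with the dot advanced:
  [Y → . b] → [Y → b .]
Closure adds nothing (no advanced item has the dot before a non-terminal).

GOTO = { [Y → b .] }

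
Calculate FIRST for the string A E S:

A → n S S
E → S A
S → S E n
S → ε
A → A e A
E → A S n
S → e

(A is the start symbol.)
FIRST sets of the non-terminals involved (from the grammar, by fixed-point iteration):
  FIRST(A) = { 'n' }

To compute FIRST(A E S), process the symbols left to right:
Symbol A is a non-terminal. Add FIRST(A) \ {ε} = { 'n' }
A is not nullable (ε ∉ FIRST(A)), so stop here.
FIRST(A E S) = { 'n' }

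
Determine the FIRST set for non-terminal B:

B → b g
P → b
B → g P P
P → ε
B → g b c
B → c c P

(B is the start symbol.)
{ 'b', 'c', 'g' }

To compute FIRST(B), examine every production with B on the left-hand side, reading each right-hand side left to right until a non-nullable symbol is reached.

From B → b g:
  - b is a terminal: add 'b' and stop
From B → g P P:
  - g is a terminal: add 'g' and stop
From B → g b c:
  - g is a terminal: add 'g' and stop
From B → c c P:
  - c is a terminal: add 'c' and stop

Collecting: FIRST(B) = { 'b', 'c', 'g' }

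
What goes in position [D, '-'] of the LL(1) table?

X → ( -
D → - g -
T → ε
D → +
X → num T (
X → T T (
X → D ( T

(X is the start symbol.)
To find M[D, '-'], we find productions for D where '-' is in the predict set (PREDICT(N → α) = (FIRST(α) \ {ε}) ∪ (FOLLOW(N) if α ⇒* ε)).

D → - g -: PREDICT = { '-' }
  '-' is in predict set, so this production goes in M[D, '-']
D → +: PREDICT = { '+' }

M[D, '-'] = D → - g -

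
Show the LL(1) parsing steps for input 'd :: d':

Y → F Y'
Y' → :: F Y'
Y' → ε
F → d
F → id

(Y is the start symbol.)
Stack is shown with the top on the left.

Stack      Input     Action
---------------------------
Y $        d :: d $  output Y → F Y'
F Y' $     d :: d $  output F → d
d Y' $     d :: d $  match 'd'
Y' $       :: d $    output Y' → :: F Y'
:: F Y' $  :: d $    match '::'
F Y' $     d $       output F → d
d Y' $     d $       match 'd'
Y' $       $         output Y' → ε
$          $         accept

The string is accepted.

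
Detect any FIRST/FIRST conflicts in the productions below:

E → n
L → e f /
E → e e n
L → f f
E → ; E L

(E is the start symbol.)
A FIRST/FIRST conflict occurs when two productions N → α and N → β for the same non-terminal have FIRST(α) ∩ FIRST(β) ≠ ∅ (with ε ∈ FIRST of a nullable right-hand side, so two nullable alternatives also conflict).

Productions for E:
  E → n: FIRST = { 'n' }
  E → e e n: FIRST = { 'e' }
  E → ; E L: FIRST = { ';' }
Productions for L:
  L → e f /: FIRST = { 'e' }
  L → f f: FIRST = { 'f' }

All alternatives of each non-terminal have pairwise disjoint FIRST sets.

Answer: No FIRST/FIRST conflicts.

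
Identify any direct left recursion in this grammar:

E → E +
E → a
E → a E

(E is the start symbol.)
Yes, E is left-recursive

Direct left recursion occurs when N → N α for some non-terminal N (the right-hand side begins with the left-hand side itself).

E → E +: LEFT RECURSIVE (starts with E)
E → a: starts with a
E → a E: starts with a

The grammar has direct left recursion on: E.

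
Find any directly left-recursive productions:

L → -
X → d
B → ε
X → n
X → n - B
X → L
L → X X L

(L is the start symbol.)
Direct left recursion occurs when N → N α for some non-terminal N (the right-hand side begins with the left-hand side itself).

L → -: starts with '-'
X → d: starts with d
B → ε: starts with ε
X → n: starts with n
X → n - B: starts with n
X → L: starts with L
L → X X L: starts with X

No direct left recursion found.

Answer: No direct left recursion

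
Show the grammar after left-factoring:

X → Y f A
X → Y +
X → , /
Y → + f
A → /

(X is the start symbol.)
X → Y X'
X' → f A
X' → +
X → , /
Y → + f
A → /

Left-factoring transforms A → αβ₁ | αβ₂ into A → αA' and A' → β₁ | β₂
(α is the longest common prefix among the alternatives). Repeat until
no nonterminal has two alternatives with a common prefix.

Round 1: X has alternatives sharing prefix 'Y'. Introduce X': X → Y X'
  Add: X' → f A
  Add: X' → +

No remaining common prefixes — done.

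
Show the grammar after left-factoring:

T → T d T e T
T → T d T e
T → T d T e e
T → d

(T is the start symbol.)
T → T d T e T'
T' → T
T' → ε
T' → e
T → d

Left-factoring transforms A → αβ₁ | αβ₂ into A → αA' and A' → β₁ | β₂
(α is the longest common prefix among the alternatives). Repeat until
no nonterminal has two alternatives with a common prefix.

Round 1: T has alternatives sharing prefix 'T d T e'. Introduce T': T → T d T e T'
  Add: T' → T
  Add: T' → ε
  Add: T' → e

No remaining common prefixes — done.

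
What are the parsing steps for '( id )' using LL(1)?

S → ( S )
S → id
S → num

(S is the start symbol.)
LL(1) parsing maintains a stack (initially the start symbol over $) and the input. At each step: if the stack top is a terminal, match it against the current input token; if it is a non-terminal N, replace it with the RHS of M[N, lookahead] (the unique production whose predict set contains the lookahead).

Stack is shown with the top on the left.

Stack    Input     Action
-------------------------
S $      ( id ) $  output S → ( S )
( S ) $  ( id ) $  match '('
S ) $    id ) $    output S → id
id ) $   id ) $    match 'id'
) $      ) $       match ')'
$        $         accept

The string is accepted.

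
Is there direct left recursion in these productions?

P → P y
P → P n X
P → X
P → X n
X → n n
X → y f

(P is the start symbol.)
Yes, P is left-recursive

Direct left recursion occurs when N → N α for some non-terminal N (the right-hand side begins with the left-hand side itself).

P → P y: LEFT RECURSIVE (starts with P)
P → P n X: LEFT RECURSIVE (starts with P)
P → X: starts with X
P → X n: starts with X
X → n n: starts with n
X → y f: starts with y

The grammar has direct left recursion on: P.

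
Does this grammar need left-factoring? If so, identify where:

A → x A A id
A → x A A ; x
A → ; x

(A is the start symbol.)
Yes, A has productions with common prefix 'x A A'

Left-factoring is needed when two productions for the same non-terminal
share a common prefix on the right-hand side.

Productions for A:
  A → x A A id
  A → x A A ; x
  A → ; x

Found common prefix 'x A A' in productions for A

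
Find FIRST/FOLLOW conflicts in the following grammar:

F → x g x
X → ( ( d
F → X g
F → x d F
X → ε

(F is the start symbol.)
No FIRST/FOLLOW conflicts.

Nullable non-terminals: X.

X: nullable alternative(s) X → ε; FOLLOW(X) = { 'g' }
  X → ( ( d: FIRST \ {ε} = { '(' } — disjoint from FOLLOW(X)
  X → ε: FIRST \ {ε} = { } — this is the only nullable alternative, skip

F has no nullable alternative, so no FIRST/FOLLOW check is needed there.

No FIRST/FOLLOW conflicts found.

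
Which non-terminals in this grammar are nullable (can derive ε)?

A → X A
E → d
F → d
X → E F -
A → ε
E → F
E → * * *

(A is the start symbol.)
ε-productions: A → ε
So A is immediately nullable.
No further non-terminal can be added: every production for the remaining non-terminals contains a terminal or a non-nullable non-terminal.
Nullable = { 'A' }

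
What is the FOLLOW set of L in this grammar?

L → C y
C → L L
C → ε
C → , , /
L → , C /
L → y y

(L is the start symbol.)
{ $, ',', '/', 'y' }

To compute FOLLOW(L), find every occurrence of L on a right-hand side N → α L β: add FIRST(β) \ {ε}, and if β is empty or nullable also add FOLLOW(N). Iterate to a fixed point.

L is the start symbol, so $ ∈ FOLLOW(L).
In C → L L: L is followed by L, add FIRST(L) \ {ε} = { ',', 'y' }
In C → L L: L is at the end, add FOLLOW(C)

The FOLLOW sets referred to above (computed the same way, to a fixed point):
  FOLLOW(C) = { '/', 'y' }

Taking the union: FOLLOW(L) = { $, ',', '/', 'y' }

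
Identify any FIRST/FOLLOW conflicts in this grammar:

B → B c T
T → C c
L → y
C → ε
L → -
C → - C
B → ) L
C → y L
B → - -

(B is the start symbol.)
A FIRST/FOLLOW conflict occurs when a non-terminal N has a nullable alternative N → β (β ⇒* ε) and another alternative N → α with FIRST(α) ∩ FOLLOW(N) ≠ ∅: on such a lookahead the parser cannot decide between expanding α and letting N vanish via β.

Nullable non-terminals: C.

C: nullable alternative(s) C → ε; FOLLOW(C) = { 'c' }
  C → ε: FIRST \ {ε} = { } — this is the only nullable alternative, skip
  C → - C: FIRST \ {ε} = { '-' } — disjoint from FOLLOW(C)
  C → y L: FIRST \ {ε} = { 'y' } — disjoint from FOLLOW(C)

B, L, T have no nullable alternative, so no FIRST/FOLLOW check is needed there.

No FIRST/FOLLOW conflicts found.

Answer: No FIRST/FOLLOW conflicts.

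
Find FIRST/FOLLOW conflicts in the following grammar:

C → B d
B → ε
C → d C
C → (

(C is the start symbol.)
No FIRST/FOLLOW conflicts.

Nullable non-terminals: B.
B has a nullable alternative but only one production, so nothing to check.

C has no nullable alternative, so no FIRST/FOLLOW check is needed there.

No FIRST/FOLLOW conflicts found.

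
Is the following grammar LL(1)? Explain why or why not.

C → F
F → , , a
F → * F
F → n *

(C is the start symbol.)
For F:
  PREDICT(F → ',' ',' a) = { ',' }
  PREDICT(F → '*' F) = { '*' }
  PREDICT(F → n '*') = { 'n' }
C has a single production, so nothing to check there.

All predict sets are disjoint. The grammar IS LL(1).

Answer: Yes, the grammar is LL(1).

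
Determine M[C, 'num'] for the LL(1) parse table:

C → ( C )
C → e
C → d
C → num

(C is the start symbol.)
C → num

To find M[C, 'num'], we find productions for C where 'num' is in the predict set (PREDICT(N → α) = (FIRST(α) \ {ε}) ∪ (FOLLOW(N) if α ⇒* ε)).

C → ( C ): PREDICT = { '(' }
C → e: PREDICT = { 'e' }
C → d: PREDICT = { 'd' }
C → num: PREDICT = { 'num' }
  'num' is in predict set, so this production goes in M[C, 'num']

M[C, 'num'] = C → num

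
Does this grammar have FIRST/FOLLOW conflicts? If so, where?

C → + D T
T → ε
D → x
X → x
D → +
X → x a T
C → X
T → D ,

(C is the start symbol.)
A FIRST/FOLLOW conflict occurs when a non-terminal N has a nullable alternative N → β (β ⇒* ε) and another alternative N → α with FIRST(α) ∩ FOLLOW(N) ≠ ∅: on such a lookahead the parser cannot decide between expanding α and letting N vanish via β.

Nullable non-terminals: T.
FIRST sets used below: FIRST(D) = { '+', 'x' }

T: nullable alternative(s) T → ε; FOLLOW(T) = { $ }
  T → ε: FIRST \ {ε} = { } — this is the only nullable alternative, skip
  T → D ,: FIRST \ {ε} = { '+', 'x' } — disjoint from FOLLOW(T)

C, D, X have no nullable alternative, so no FIRST/FOLLOW check is needed there.

No FIRST/FOLLOW conflicts found.

Answer: No FIRST/FOLLOW conflicts.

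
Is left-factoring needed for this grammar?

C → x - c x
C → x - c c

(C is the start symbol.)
Yes, C has productions with common prefix 'x - c'

Left-factoring is needed when two productions for the same non-terminal
share a common prefix on the right-hand side.

Productions for C:
  C → x - c x
  C → x - c c

Found common prefix 'x - c' in productions for C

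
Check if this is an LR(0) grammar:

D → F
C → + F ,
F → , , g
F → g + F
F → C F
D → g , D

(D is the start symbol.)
Yes, the grammar is LR(0)

A grammar is LR(0) if no state in the canonical LR(0) collection has:
  - both a shift item (dot before a terminal) and a complete item (shift-reduce conflict), or
  - two or more complete items (reduce-reduce conflict; the accept item [D' → D .] counts as a complete item here).

Augment with D' → D and build the canonical LR(0) collection (I0 = CLOSURE({[D' → . D]}), then GOTO on every symbol after a dot until no new states appear). It has 17 states:
  I0: { [C → . + F ,], [D → . F], [D → . g , D], [D' → . D], [F → . , , g], [F → . C F], [F → . g + F] }  — shift
  I1: { [C → + . F ,], [C → . + F ,], [F → . , , g], [F → . C F], [F → . g + F] }  — shift
  I2: { [F → , . , g] }  — shift
  I3: { [C → . + F ,], [F → . , , g], [F → . C F], [F → . g + F], [F → C . F] }  — shift
  I4: { [D' → D .] }  — accept
  I5: { [D → F .] }  — reduce
  I6: { [D → g . , D], [F → g . + F] }  — shift
  I7: { [C → . + F ,], [F → . , , g], [F → . C F], [F → . g + F], [F → g + . F] }  — shift
  I8: { [C → . + F ,], [D → . F], [D → . g , D], [D → g , . D], [F → . , , g], [F → . C F], [F → . g + F] }  — shift
  I9: { [D → g , D .] }  — reduce
  I10: { [F → g + F .] }  — reduce
  I11: { [F → g . + F] }  — shift
  I12: { [F → C F .] }  — reduce
  I13: { [F → , , . g] }  — shift
  I14: { [F → , , g .] }  — reduce
  I15: { [C → + F . ,] }  — shift
  I16: { [C → + F , .] }  — reduce

Every state is either a pure shift/goto state or contains exactly one complete item and nothing to shift — no conflicts. The grammar is LR(0).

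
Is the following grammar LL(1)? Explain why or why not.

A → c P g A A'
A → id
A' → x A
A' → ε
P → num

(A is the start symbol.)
No. Predict set conflict for A': { 'x' }

Relevant sets:
  FOLLOW(A') = { $, 'x' }

For A:
  PREDICT(A → c P g A A') = { 'c' }
  PREDICT(A → id) = { 'id' }
For A':
  PREDICT(A' → x A) = { 'x' }
  PREDICT(A' → ε) = { $, 'x' }
P has a single production, so nothing to check there.

Conflict found: Predict set conflict for A': { 'x' }
The grammar is NOT LL(1).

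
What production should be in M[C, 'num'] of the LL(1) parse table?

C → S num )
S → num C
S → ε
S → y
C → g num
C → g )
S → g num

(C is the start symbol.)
To find M[C, 'num'], we find productions for C where 'num' is in the predict set (PREDICT(N → α) = (FIRST(α) \ {ε}) ∪ (FOLLOW(N) if α ⇒* ε)).

Relevant sets:
  FIRST(S) = { 'g', 'num', 'y', ε }

C → S num ): PREDICT = { 'g', 'num', 'y' }
  'num' is in predict set, so this production goes in M[C, 'num']
C → g num: PREDICT = { 'g' }
C → g ): PREDICT = { 'g' }

M[C, 'num'] = C → S num )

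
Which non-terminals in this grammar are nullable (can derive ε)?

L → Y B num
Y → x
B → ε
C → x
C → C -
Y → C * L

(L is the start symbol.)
{ 'B' }

ε-productions: B → ε
So B is immediately nullable.
No further non-terminal can be added: every production for the remaining non-terminals contains a terminal or a non-nullable non-terminal.
Nullable = { 'B' }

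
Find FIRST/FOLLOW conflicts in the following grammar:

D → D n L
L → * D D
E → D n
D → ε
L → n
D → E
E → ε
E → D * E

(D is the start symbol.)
Nullable non-terminals: D, E.
FIRST sets used below: FIRST(D) = { '*', 'n', ε }, FIRST(E) = { '*', 'n', ε }

D: nullable alternative(s) D → ε, D → E; FOLLOW(D) = { $, '*', 'n' }
  D → D n L: FIRST \ {ε} = { '*', 'n' } — overlaps FOLLOW(D) on { '*', 'n' }: CONFLICT
  D → ε: FIRST \ {ε} = { } — disjoint from FOLLOW(D)
  D → E: FIRST \ {ε} = { '*', 'n' } — overlaps FOLLOW(D) on { '*', 'n' }: CONFLICT

E: nullable alternative(s) E → ε; FOLLOW(E) = { $, '*', 'n' }
  E → D n: FIRST \ {ε} = { '*', 'n' } — overlaps FOLLOW(E) on { '*', 'n' }: CONFLICT
  E → ε: FIRST \ {ε} = { } — this is the only nullable alternative, skip
  E → D * E: FIRST \ {ε} = { '*', 'n' } — overlaps FOLLOW(E) on { '*', 'n' }: CONFLICT

L has no nullable alternative, so no FIRST/FOLLOW check is needed there.

So the grammar has 4 FIRST/FOLLOW conflicts (marked CONFLICT above).

Answer: Yes. D → D n L with FOLLOW(D) on { '*', 'n' }; D → E with FOLLOW(D) on { '*', 'n' }; E → D n with FOLLOW(E) on { '*', 'n' }; E → D '*' E with FOLLOW(E) on { '*', 'n' }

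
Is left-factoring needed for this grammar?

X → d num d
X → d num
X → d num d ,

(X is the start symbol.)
Left-factoring is needed when two productions for the same non-terminal
share a common prefix on the right-hand side.

Productions for X:
  X → d num d
  X → d num
  X → d num d ,

Found common prefix 'd num' in productions for X

Answer: Yes, X has productions with common prefix 'd num'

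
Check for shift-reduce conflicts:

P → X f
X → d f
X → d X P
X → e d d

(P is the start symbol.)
No shift-reduce conflicts

A shift-reduce conflict occurs when an LR(0) state has both:
  - a complete (reduce) item [A → α .] (dot at the end), and
  - a shift item [B → β . c γ] (dot before a terminal).

Augment with P' → P and build the canonical LR(0) collection (I0 = CLOSURE({[P' → . P]}), then GOTO on every symbol after a dot until no new states appear). It has 11 states:
  I0: { [P → . X f], [P' → . P], [X → . d X P], [X → . d f], [X → . e d d] }  — shift
  I1: { [P' → P .] }  — accept
  I2: { [P → X . f] }  — shift
  I3: { [X → . d X P], [X → . d f], [X → . e d d], [X → d . X P], [X → d . f] }  — shift
  I4: { [X → e . d d] }  — shift
  I5: { [X → e d . d] }  — shift
  I6: { [X → e d d .] }  — reduce
  I7: { [P → . X f], [X → . d X P], [X → . d f], [X → . e d d], [X → d X . P] }  — shift
  I8: { [X → d f .] }  — reduce
  I9: { [X → d X P .] }  — reduce
  I10: { [P → X f .] }  — reduce

No state contains both a complete item and a shift item.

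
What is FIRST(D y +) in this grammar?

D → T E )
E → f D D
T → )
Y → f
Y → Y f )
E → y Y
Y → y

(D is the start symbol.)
FIRST sets of the non-terminals involved (from the grammar, by fixed-point iteration):
  FIRST(D) = { ')' }

To compute FIRST(D y +), process the symbols left to right:
Symbol D is a non-terminal. Add FIRST(D) \ {ε} = { ')' }
D is not nullable (ε ∉ FIRST(D)), so stop here.
FIRST(D y +) = { ')' }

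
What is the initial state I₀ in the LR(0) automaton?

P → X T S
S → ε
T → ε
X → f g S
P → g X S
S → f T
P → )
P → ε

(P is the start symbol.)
{ [P → . )], [P → . X T S], [P → . g X S], [P → .], [P' → . P], [X → . f g S] }

First, augment the grammar with P' → P
I₀ = CLOSURE({ [P' → . P] }):
  [P' → . P] has the dot before P: add [P → . X T S], [P → . g X S], [P → . )], [P → .]
  [P → . X T S] has the dot before X: add [X → . f g S]
No further items can be added.

I₀ = { [P → . )], [P → . X T S], [P → . g X S], [P → .], [P' → . P], [X → . f g S] }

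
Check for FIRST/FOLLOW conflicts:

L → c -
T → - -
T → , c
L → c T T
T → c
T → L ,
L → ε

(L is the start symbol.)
Nullable non-terminals: L.

L: nullable alternative(s) L → ε; FOLLOW(L) = { $, ',' }
  L → c -: FIRST \ {ε} = { 'c' } — disjoint from FOLLOW(L)
  L → c T T: FIRST \ {ε} = { 'c' } — disjoint from FOLLOW(L)
  L → ε: FIRST \ {ε} = { } — this is the only nullable alternative, skip

T has no nullable alternative, so no FIRST/FOLLOW check is needed there.

No FIRST/FOLLOW conflicts found.

Answer: No FIRST/FOLLOW conflicts.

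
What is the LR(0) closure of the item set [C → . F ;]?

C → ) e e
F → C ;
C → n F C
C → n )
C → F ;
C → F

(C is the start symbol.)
To compute CLOSURE, for each item [A → α.Bβ] where B is a non-terminal, add [B → .γ] for all productions B → γ; repeat for the newly added items until nothing changes.

Start with: [C → . F ;]
  [C → . F ;] has the dot before F: add [F → . C ;]
  [F → . C ;] has the dot before C: add [C → . ) e e], [C → . n F C], [C → . n )], [C → . F]
No further items can be added.

CLOSURE = { [C → . ) e e], [C → . F ;], [C → . F], [C → . n )], [C → . n F C], [F → . C ;] }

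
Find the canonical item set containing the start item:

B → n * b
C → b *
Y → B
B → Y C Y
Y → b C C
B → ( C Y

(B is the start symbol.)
{ [B → . ( C Y], [B → . Y C Y], [B → . n * b], [B' → . B], [Y → . B], [Y → . b C C] }

First, augment the grammar with B' → B
I₀ = CLOSURE({ [B' → . B] }):
  [B' → . B] has the dot before B: add [B → . n * b], [B → . Y C Y], [B → . ( C Y]
  [B → . Y C Y] has the dot before Y: add [Y → . B], [Y → . b C C]
No further items can be added.

I₀ = { [B → . ( C Y], [B → . Y C Y], [B → . n * b], [B' → . B], [Y → . B], [Y → . b C C] }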